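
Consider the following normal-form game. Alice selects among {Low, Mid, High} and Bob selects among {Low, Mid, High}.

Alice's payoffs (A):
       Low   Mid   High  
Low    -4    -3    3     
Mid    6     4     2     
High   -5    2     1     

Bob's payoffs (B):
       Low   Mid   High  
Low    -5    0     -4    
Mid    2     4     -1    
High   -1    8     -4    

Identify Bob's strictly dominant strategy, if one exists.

Check whether one of Bob's strategies beats all alternatives regardless of what the opponent does.
Mid strictly dominates: vs Low: 0 > each of {-5, -4}; vs Mid: 4 > each of {2, -1}; vs High: 8 > each of {-1, -4}.

Mid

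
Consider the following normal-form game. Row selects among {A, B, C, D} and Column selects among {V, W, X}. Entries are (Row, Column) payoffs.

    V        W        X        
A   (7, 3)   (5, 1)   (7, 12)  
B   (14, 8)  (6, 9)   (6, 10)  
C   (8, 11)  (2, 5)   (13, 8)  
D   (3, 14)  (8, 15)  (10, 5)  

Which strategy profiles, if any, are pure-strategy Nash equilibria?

(D, W)

A profile is a Nash equilibrium when each player is best-responding to the other.
Row's best responses — vs V: B (payoff 14); vs W: D (payoff 8); vs X: C (payoff 13).
Column's best responses — vs A: X (payoff 12); vs B: X (payoff 10); vs C: V (payoff 11); vs D: W (payoff 15).
The only mutual best response is (D, W); neither player gains by switching there.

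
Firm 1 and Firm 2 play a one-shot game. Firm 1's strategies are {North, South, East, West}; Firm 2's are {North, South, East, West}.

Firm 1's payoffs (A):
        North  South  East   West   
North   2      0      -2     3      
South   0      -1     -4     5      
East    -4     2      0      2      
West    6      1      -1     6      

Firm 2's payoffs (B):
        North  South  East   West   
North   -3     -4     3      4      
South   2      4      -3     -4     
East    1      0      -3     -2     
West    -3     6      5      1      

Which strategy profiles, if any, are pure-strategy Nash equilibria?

None

A profile is a Nash equilibrium when each player is best-responding to the other.
Firm 1's best responses — vs North: West (payoff 6); vs South: East (payoff 2); vs East: East (payoff 0); vs West: West (payoff 6).
Firm 2's best responses — vs North: West (payoff 4); vs South: South (payoff 4); vs East: North (payoff 1); vs West: South (payoff 6).
No cell has both players best-responding. For instance, Firm 1's best reply to West is West, but against West Firm 2 prefers South over West.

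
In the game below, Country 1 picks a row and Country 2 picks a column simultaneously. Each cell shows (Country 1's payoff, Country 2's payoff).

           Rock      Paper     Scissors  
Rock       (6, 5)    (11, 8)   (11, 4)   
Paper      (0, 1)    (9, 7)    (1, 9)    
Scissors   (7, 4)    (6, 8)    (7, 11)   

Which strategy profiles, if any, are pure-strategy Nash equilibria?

(Rock, Paper)

A profile is a Nash equilibrium when each player is best-responding to the other.
Country 1's best responses — vs Rock: Scissors (payoff 7); vs Paper: Rock (payoff 11); vs Scissors: Rock (payoff 11).
Country 2's best responses — vs Rock: Paper (payoff 8); vs Paper: Scissors (payoff 9); vs Scissors: Scissors (payoff 11).
The only mutual best response is (Rock, Paper); neither player gains by switching there.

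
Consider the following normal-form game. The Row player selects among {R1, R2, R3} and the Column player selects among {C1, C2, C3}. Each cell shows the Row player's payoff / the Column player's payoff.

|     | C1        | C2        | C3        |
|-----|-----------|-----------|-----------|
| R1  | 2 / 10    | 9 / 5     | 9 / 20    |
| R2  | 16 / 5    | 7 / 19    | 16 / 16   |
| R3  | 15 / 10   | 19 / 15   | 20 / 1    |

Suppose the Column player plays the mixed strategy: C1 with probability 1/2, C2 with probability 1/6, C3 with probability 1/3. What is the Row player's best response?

R3

Compute the Row player's expected payoff from each pure strategy against the given mix.
R1: (1/2)·2 + (1/6)·9 + (1/3)·9 = 11/2
R2: (1/2)·16 + (1/6)·7 + (1/3)·16 = 29/2
R3: (1/2)·15 + (1/6)·19 + (1/3)·20 = 52/3
Highest expected payoff is 52/3, from R3.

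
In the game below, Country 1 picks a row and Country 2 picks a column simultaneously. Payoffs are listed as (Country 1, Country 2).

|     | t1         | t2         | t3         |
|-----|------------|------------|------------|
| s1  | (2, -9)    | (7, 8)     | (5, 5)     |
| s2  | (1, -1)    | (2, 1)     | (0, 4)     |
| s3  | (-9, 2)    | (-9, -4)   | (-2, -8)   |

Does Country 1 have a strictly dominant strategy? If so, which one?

s1

A strategy is strictly dominant if it gives Country 1 a strictly higher payoff than every other strategy, against every choice by the opponent.
s1 strictly dominates: vs t1: 2 > each of {1, -9}; vs t2: 7 > each of {2, -9}; vs t3: 5 > each of {0, -2}.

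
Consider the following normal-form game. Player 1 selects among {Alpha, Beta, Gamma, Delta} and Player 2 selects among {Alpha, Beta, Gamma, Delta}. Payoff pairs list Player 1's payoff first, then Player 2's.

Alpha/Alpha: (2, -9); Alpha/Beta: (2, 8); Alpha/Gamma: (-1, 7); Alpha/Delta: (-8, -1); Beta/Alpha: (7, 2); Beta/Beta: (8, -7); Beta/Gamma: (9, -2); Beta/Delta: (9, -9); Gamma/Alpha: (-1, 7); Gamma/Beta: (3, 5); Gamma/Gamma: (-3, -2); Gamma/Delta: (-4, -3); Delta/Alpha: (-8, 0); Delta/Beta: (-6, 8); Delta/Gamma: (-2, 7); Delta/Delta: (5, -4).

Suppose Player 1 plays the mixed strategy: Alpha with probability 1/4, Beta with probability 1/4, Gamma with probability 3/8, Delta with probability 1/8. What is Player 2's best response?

Beta

Compute Player 2's expected payoff from each pure strategy against the given mix.
Alpha: (1/4)·(-9) + (1/4)·2 + (3/8)·7 + (1/8)·0 = 7/8
Beta: (1/4)·8 + (1/4)·(-7) + (3/8)·5 + (1/8)·8 = 25/8
Gamma: (1/4)·7 + (1/4)·(-2) + (3/8)·(-2) + (1/8)·7 = 11/8
Delta: (1/4)·(-1) + (1/4)·(-9) + (3/8)·(-3) + (1/8)·(-4) = -33/8
Highest expected payoff is 25/8, from Beta.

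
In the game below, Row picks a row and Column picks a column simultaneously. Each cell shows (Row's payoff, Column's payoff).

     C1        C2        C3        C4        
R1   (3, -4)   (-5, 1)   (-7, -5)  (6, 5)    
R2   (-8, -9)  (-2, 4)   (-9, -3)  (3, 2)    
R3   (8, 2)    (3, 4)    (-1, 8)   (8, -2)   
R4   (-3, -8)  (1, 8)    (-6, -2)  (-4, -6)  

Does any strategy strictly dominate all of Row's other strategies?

Check whether one of Row's strategies beats all alternatives regardless of what the opponent does.
R3 strictly dominates: vs C1: 8 > each of {3, -8, -3}; vs C2: 3 > each of {-5, -2, 1}; vs C3: -1 > each of {-7, -9, -6}; vs C4: 8 > each of {6, 3, -4}.

R3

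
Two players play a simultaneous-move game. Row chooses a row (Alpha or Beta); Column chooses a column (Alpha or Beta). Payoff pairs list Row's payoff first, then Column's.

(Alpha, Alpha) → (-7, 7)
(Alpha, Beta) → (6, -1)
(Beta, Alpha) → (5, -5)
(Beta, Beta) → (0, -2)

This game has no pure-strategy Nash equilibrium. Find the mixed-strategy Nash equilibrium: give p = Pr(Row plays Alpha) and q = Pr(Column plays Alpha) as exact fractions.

Each player's mixing probability is pinned down by making the *other* player indifferent.
Column indifferent between Alpha and Beta: p·7 + (1−p)·(-5) = p·(-1) + (1−p)·(-2) ⟹ (-5) + 12p = (-2) + 1p ⟹ p = 3/11.
Row indifferent between Alpha and Beta: q·(-7) + (1−q)·6 = q·5 + (1−q)·0 ⟹ 6 + (-13)q = 0 + 5q ⟹ q = 1/3.

p = 3/11, q = 1/3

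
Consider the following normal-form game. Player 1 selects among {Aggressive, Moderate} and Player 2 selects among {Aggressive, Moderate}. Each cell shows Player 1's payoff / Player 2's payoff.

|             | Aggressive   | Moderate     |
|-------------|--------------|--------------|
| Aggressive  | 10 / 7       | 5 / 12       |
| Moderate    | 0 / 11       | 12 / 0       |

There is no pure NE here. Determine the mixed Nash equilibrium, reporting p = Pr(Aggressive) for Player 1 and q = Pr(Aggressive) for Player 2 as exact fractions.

In a mixed NE each player is indifferent between their pure strategies, so the opponent's mix sets the indifference.
Player 2 indifferent between Aggressive and Moderate: p·7 + (1−p)·11 = p·12 + (1−p)·0 ⟹ 11 + (-4)p = 0 + 12p ⟹ p = 11/16.
Player 1 indifferent between Aggressive and Moderate: q·10 + (1−q)·5 = q·0 + (1−q)·12 ⟹ 5 + 5q = 12 + (-12)q ⟹ q = 7/17.

p = 11/16, q = 7/17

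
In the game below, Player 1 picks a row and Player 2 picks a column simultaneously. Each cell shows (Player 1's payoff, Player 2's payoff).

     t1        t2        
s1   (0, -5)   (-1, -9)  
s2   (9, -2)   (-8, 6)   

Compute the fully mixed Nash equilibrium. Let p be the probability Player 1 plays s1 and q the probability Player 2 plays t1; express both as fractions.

Each player's mixing probability is pinned down by making the *other* player indifferent.
Player 2 indifferent between t1 and t2: p·(-5) + (1−p)·(-2) = p·(-9) + (1−p)·6 ⟹ (-2) + (-3)p = 6 + (-15)p ⟹ p = 2/3.
Player 1 indifferent between s1 and s2: q·0 + (1−q)·(-1) = q·9 + (1−q)·(-8) ⟹ (-1) + 1q = (-8) + 17q ⟹ q = 7/16.

p = 2/3, q = 7/16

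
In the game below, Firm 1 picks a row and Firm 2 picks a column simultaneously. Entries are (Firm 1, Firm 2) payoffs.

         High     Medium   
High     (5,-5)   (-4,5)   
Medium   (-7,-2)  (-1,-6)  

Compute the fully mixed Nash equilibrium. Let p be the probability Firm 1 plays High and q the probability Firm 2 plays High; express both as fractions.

Each player's mixing probability is pinned down by making the *other* player indifferent.
Firm 2 indifferent between High and Medium: p·(-5) + (1−p)·(-2) = p·5 + (1−p)·(-6) ⟹ (-2) + (-3)p = (-6) + 11p ⟹ p = 2/7.
Firm 1 indifferent between High and Medium: q·5 + (1−q)·(-4) = q·(-7) + (1−q)·(-1) ⟹ (-4) + 9q = (-1) + (-6)q ⟹ q = 1/5.

p = 2/7, q = 1/5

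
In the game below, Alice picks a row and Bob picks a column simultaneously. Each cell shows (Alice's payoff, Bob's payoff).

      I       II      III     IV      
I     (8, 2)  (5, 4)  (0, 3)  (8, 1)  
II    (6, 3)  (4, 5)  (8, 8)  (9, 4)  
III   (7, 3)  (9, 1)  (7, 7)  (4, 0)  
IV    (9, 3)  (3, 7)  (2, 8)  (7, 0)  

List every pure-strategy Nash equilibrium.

(II, III)

A profile is a Nash equilibrium when each player is best-responding to the other.
Alice's best responses — vs I: IV (payoff 9); vs II: III (payoff 9); vs III: II (payoff 8); vs IV: II (payoff 9).
Bob's best responses — vs I: II (payoff 4); vs II: III (payoff 8); vs III: III (payoff 7); vs IV: III (payoff 8).
The only mutual best response is (II, III); neither player gains by switching there.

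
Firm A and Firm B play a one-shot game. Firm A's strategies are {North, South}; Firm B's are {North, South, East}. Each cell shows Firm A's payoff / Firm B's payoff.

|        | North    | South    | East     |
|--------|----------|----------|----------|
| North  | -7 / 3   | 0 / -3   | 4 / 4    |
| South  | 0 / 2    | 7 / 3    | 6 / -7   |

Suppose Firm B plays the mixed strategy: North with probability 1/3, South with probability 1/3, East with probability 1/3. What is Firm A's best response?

Firm A's best reply maximizes expected payoff against the mix.
North: (1/3)·(-7) + (1/3)·0 + (1/3)·4 = -1
South: (1/3)·0 + (1/3)·7 + (1/3)·6 = 13/3
Highest expected payoff is 13/3, from South.

South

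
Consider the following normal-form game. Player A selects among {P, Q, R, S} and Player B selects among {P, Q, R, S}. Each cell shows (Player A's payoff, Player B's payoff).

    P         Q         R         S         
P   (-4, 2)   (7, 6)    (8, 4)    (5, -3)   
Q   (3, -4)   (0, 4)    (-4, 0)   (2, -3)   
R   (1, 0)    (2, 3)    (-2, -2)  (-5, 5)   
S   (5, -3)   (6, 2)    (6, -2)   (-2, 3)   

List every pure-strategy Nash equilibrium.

A profile is a Nash equilibrium when each player is best-responding to the other.
Player A's best responses — vs P: S (payoff 5); vs Q: P (payoff 7); vs R: P (payoff 8); vs S: P (payoff 5).
Player B's best responses — vs P: Q (payoff 6); vs Q: Q (payoff 4); vs R: S (payoff 5); vs S: S (payoff 3).
The only mutual best response is (P, Q); neither player gains by switching there.

(P, Q)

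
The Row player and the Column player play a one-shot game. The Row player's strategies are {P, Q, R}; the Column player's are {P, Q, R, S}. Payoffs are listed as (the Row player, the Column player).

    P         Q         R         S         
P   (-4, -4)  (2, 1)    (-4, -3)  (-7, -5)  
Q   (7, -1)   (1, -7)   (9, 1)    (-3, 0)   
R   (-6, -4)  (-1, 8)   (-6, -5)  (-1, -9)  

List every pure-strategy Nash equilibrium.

Check mutual best responses: a cell is a NE iff neither player can gain by unilaterally deviating.
The Row player's best responses — vs P: Q (payoff 7); vs Q: P (payoff 2); vs R: Q (payoff 9); vs S: R (payoff -1).
The Column player's best responses — vs P: Q (payoff 1); vs Q: R (payoff 1); vs R: Q (payoff 8).
Mutual best responses occur at (P, Q) and (Q, R); at each, neither player gains by switching.

(P, Q) and (Q, R)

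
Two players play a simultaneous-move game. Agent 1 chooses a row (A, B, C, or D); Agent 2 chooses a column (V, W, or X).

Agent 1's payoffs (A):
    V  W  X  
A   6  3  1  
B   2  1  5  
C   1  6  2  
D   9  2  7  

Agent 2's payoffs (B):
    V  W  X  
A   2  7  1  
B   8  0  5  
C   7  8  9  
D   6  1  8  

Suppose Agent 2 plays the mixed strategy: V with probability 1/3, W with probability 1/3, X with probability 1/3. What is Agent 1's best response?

D

Compute Agent 1's expected payoff from each pure strategy against the given mix.
A: (1/3)·6 + (1/3)·3 + (1/3)·1 = 10/3
B: (1/3)·2 + (1/3)·1 + (1/3)·5 = 8/3
C: (1/3)·1 + (1/3)·6 + (1/3)·2 = 3
D: (1/3)·9 + (1/3)·2 + (1/3)·7 = 6
Highest expected payoff is 6, from D.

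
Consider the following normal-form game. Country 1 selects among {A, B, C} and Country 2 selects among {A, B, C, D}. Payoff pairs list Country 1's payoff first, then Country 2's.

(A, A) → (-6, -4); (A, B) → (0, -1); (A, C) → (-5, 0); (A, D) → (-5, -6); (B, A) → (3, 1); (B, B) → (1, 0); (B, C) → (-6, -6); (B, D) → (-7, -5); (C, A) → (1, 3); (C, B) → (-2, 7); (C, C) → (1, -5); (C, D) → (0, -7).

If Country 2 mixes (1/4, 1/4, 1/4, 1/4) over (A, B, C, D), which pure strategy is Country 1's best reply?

Compute Country 1's expected payoff from each pure strategy against the given mix.
A: (1/4)·(-6) + (1/4)·0 + (1/4)·(-5) + (1/4)·(-5) = -4
B: (1/4)·3 + (1/4)·1 + (1/4)·(-6) + (1/4)·(-7) = -9/4
C: (1/4)·1 + (1/4)·(-2) + (1/4)·1 + (1/4)·0 = 0
Highest expected payoff is 0, from C.

C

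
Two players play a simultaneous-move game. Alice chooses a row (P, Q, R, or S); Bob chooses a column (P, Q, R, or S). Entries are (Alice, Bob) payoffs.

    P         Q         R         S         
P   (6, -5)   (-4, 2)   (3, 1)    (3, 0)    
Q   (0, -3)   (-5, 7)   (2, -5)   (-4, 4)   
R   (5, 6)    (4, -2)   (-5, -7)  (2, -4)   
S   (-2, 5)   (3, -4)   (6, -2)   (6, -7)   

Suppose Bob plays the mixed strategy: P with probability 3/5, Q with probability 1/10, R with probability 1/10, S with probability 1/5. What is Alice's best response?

Alice's best reply maximizes expected payoff against the mix.
P: (3/5)·6 + (1/10)·(-4) + (1/10)·3 + (1/5)·3 = 41/10
Q: (3/5)·0 + (1/10)·(-5) + (1/10)·2 + (1/5)·(-4) = -11/10
R: (3/5)·5 + (1/10)·4 + (1/10)·(-5) + (1/5)·2 = 33/10
S: (3/5)·(-2) + (1/10)·3 + (1/10)·6 + (1/5)·6 = 9/10
Highest expected payoff is 41/10, from P.

P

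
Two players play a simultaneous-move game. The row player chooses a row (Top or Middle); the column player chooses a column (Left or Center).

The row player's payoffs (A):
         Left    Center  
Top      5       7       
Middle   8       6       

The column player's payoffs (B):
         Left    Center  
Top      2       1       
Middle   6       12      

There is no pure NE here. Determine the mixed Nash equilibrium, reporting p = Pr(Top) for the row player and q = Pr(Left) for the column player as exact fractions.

p = 6/7, q = 1/4

In a mixed NE each player is indifferent between their pure strategies, so the opponent's mix sets the indifference.
The column player indifferent between Left and Center: p·2 + (1−p)·6 = p·1 + (1−p)·12 ⟹ 6 + (-4)p = 12 + (-11)p ⟹ p = 6/7.
The row player indifferent between Top and Middle: q·5 + (1−q)·7 = q·8 + (1−q)·6 ⟹ 7 + (-2)q = 6 + 2q ⟹ q = 1/4.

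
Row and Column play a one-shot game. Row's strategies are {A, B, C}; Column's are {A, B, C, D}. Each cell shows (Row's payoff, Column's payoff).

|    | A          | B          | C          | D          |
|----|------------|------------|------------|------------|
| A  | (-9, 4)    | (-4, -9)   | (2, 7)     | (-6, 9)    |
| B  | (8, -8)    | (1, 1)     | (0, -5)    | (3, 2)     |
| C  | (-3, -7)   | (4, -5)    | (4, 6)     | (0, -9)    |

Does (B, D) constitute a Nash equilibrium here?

Holding Column at D: Row gets 3 from B, versus -6 from A, 0 from C. No profitable deviation for Row.
Holding Row at B: Column gets 2 from D, versus -8 from A, 1 from B, -5 from C. No profitable deviation for Column either.

Yes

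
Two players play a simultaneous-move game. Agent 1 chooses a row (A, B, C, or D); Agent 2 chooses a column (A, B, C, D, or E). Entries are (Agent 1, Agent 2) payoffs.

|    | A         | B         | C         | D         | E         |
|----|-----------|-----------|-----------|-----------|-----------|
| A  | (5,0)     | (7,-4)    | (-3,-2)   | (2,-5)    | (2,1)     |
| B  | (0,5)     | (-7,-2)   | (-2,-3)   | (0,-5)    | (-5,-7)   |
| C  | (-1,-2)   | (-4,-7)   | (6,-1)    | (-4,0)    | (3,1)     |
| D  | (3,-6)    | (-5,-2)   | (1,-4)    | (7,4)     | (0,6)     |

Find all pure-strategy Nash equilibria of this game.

(C, E)

Check mutual best responses: a cell is a NE iff neither player can gain by unilaterally deviating.
Agent 1's best responses — vs A: A (payoff 5); vs B: A (payoff 7); vs C: C (payoff 6); vs D: D (payoff 7); vs E: C (payoff 3).
Agent 2's best responses — vs A: E (payoff 1); vs B: A (payoff 5); vs C: E (payoff 1); vs D: E (payoff 6).
The only mutual best response is (C, E); neither player gains by switching there.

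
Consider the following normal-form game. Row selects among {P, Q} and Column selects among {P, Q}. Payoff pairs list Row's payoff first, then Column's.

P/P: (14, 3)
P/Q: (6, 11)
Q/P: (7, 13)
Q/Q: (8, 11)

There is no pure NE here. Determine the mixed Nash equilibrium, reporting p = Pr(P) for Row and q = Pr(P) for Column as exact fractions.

p = 1/5, q = 2/9

In a mixed NE each player is indifferent between their pure strategies, so the opponent's mix sets the indifference.
Column indifferent between P and Q: p·3 + (1−p)·13 = p·11 + (1−p)·11 ⟹ 13 + (-10)p = 11 + 0p ⟹ p = 1/5.
Row indifferent between P and Q: q·14 + (1−q)·6 = q·7 + (1−q)·8 ⟹ 6 + 8q = 8 + (-1)q ⟹ q = 2/9.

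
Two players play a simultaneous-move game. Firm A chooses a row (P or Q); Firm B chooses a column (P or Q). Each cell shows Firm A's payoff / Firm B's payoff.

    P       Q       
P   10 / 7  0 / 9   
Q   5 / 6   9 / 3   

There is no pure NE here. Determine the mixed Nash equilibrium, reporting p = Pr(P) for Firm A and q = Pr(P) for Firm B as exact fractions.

p = 3/5, q = 9/14

Each player's mixing probability is pinned down by making the *other* player indifferent.
Firm B indifferent between P and Q: p·7 + (1−p)·6 = p·9 + (1−p)·3 ⟹ 6 + 1p = 3 + 6p ⟹ p = 3/5.
Firm A indifferent between P and Q: q·10 + (1−q)·0 = q·5 + (1−q)·9 ⟹ 0 + 10q = 9 + (-4)q ⟹ q = 9/14.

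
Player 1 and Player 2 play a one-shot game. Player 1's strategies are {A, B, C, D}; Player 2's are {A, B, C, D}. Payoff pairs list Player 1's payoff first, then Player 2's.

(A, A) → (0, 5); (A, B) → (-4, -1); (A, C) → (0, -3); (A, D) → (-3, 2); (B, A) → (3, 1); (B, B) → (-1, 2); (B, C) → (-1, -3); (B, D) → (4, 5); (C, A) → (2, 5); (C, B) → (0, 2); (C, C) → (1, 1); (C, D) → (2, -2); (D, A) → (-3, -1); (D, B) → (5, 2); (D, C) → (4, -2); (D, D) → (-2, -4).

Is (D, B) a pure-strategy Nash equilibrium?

Yes

Holding Player 2 at B: Player 1 gets 5 from D, versus -4 from A, -1 from B, 0 from C. No profitable deviation for Player 1.
Holding Player 1 at D: Player 2 gets 2 from B, versus -1 from A, -2 from C, -4 from D. No profitable deviation for Player 2 either.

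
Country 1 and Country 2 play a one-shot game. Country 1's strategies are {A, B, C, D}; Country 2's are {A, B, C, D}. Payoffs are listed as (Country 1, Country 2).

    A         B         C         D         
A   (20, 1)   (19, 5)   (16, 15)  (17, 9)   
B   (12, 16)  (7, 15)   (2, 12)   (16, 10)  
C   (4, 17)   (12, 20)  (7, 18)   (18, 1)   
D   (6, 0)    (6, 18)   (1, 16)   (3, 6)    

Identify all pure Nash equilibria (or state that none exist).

(A, C)

A profile is a Nash equilibrium when each player is best-responding to the other.
Country 1's best responses — vs A: A (payoff 20); vs B: A (payoff 19); vs C: A (payoff 16); vs D: C (payoff 18).
Country 2's best responses — vs A: C (payoff 15); vs B: A (payoff 16); vs C: B (payoff 20); vs D: B (payoff 18).
The only mutual best response is (A, C); neither player gains by switching there.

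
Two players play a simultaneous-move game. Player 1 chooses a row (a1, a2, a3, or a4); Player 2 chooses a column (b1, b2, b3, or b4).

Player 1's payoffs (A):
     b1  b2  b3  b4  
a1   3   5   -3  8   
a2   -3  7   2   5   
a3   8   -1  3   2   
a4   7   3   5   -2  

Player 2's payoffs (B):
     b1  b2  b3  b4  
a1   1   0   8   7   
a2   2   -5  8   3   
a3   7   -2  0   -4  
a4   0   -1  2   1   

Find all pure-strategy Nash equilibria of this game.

(a3, b1) and (a4, b3)

Find each player's best response to every opponent strategy; NE are the intersections.
Player 1's best responses — vs b1: a3 (payoff 8); vs b2: a2 (payoff 7); vs b3: a4 (payoff 5); vs b4: a1 (payoff 8).
Player 2's best responses — vs a1: b3 (payoff 8); vs a2: b3 (payoff 8); vs a3: b1 (payoff 7); vs a4: b3 (payoff 2).
Mutual best responses occur at (a3, b1) and (a4, b3); at each, neither player gains by switching.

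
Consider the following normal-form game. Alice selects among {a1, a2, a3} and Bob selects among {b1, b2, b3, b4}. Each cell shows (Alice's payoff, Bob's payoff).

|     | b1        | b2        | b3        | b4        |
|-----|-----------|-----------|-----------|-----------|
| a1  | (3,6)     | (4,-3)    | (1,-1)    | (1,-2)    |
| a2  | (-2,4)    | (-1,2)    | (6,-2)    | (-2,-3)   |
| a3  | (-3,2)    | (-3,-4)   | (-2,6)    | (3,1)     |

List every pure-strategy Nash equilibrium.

(a1, b1)

A profile is a Nash equilibrium when each player is best-responding to the other.
Alice's best responses — vs b1: a1 (payoff 3); vs b2: a1 (payoff 4); vs b3: a2 (payoff 6); vs b4: a3 (payoff 3).
Bob's best responses — vs a1: b1 (payoff 6); vs a2: b1 (payoff 4); vs a3: b3 (payoff 6).
The only mutual best response is (a1, b1); neither player gains by switching there.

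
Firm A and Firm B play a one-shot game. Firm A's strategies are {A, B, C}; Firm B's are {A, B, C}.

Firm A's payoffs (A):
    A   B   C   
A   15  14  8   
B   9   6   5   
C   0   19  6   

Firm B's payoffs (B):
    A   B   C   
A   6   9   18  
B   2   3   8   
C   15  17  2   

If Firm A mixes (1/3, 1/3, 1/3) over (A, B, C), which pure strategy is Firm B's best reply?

B

Compute Firm B's expected payoff from each pure strategy against the given mix.
A: (1/3)·6 + (1/3)·2 + (1/3)·15 = 23/3
B: (1/3)·9 + (1/3)·3 + (1/3)·17 = 29/3
C: (1/3)·18 + (1/3)·8 + (1/3)·2 = 28/3
Highest expected payoff is 29/3, from B.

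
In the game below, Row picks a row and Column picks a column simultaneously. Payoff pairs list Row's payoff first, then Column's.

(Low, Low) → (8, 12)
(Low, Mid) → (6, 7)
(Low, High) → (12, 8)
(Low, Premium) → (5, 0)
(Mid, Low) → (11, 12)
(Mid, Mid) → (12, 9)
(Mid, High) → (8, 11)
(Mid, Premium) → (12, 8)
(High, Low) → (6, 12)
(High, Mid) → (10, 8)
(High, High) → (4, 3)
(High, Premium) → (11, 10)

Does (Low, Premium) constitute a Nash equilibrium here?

Holding Column at Premium: Row gets 5 from Low but could get 12 by switching to Mid. Row has a profitable deviation.

No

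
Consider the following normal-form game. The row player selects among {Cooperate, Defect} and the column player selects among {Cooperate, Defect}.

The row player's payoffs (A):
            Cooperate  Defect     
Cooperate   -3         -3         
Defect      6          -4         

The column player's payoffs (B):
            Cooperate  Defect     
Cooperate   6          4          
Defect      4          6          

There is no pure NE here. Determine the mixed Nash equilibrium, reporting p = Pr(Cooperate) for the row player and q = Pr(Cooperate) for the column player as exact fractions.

Each player's mixing probability is pinned down by making the *other* player indifferent.
The column player indifferent between Cooperate and Defect: p·6 + (1−p)·4 = p·4 + (1−p)·6 ⟹ 4 + 2p = 6 + (-2)p ⟹ p = 1/2.
The row player indifferent between Cooperate and Defect: q·(-3) + (1−q)·(-3) = q·6 + (1−q)·(-4) ⟹ (-3) + 0q = (-4) + 10q ⟹ q = 1/10.

p = 1/2, q = 1/10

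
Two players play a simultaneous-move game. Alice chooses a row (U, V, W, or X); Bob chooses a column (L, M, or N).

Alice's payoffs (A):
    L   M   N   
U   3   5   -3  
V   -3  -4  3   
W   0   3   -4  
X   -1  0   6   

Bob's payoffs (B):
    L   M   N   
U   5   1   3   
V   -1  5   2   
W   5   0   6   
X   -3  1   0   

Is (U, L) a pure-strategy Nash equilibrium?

Yes

Holding Bob at L: Alice gets 3 from U, versus -3 from V, 0 from W, -1 from X. No profitable deviation for Alice.
Holding Alice at U: Bob gets 5 from L, versus 1 from M, 3 from N. No profitable deviation for Bob either.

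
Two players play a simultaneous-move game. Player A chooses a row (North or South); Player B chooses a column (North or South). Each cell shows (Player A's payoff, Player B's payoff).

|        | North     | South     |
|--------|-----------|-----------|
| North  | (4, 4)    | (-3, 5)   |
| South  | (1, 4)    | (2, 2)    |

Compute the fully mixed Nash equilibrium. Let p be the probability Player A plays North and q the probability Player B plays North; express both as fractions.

p = 2/3, q = 5/8

In a mixed NE each player is indifferent between their pure strategies, so the opponent's mix sets the indifference.
Player B indifferent between North and South: p·4 + (1−p)·4 = p·5 + (1−p)·2 ⟹ 4 + 0p = 2 + 3p ⟹ p = 2/3.
Player A indifferent between North and South: q·4 + (1−q)·(-3) = q·1 + (1−q)·2 ⟹ (-3) + 7q = 2 + (-1)q ⟹ q = 5/8.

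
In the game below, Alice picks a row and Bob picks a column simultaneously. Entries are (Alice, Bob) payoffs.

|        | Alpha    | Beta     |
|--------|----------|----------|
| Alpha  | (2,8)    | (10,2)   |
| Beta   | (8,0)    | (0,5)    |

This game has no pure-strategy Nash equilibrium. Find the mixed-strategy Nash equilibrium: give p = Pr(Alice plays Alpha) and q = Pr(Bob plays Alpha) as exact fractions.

In a mixed NE each player is indifferent between their pure strategies, so the opponent's mix sets the indifference.
Bob indifferent between Alpha and Beta: p·8 + (1−p)·0 = p·2 + (1−p)·5 ⟹ 0 + 8p = 5 + (-3)p ⟹ p = 5/11.
Alice indifferent between Alpha and Beta: q·2 + (1−q)·10 = q·8 + (1−q)·0 ⟹ 10 + (-8)q = 0 + 8q ⟹ q = 5/8.

p = 5/11, q = 5/8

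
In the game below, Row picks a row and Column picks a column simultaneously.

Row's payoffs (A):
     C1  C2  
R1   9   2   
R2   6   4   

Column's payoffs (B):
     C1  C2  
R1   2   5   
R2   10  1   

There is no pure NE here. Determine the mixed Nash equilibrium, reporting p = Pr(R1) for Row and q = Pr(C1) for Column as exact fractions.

In a mixed NE each player is indifferent between their pure strategies, so the opponent's mix sets the indifference.
Column indifferent between C1 and C2: p·2 + (1−p)·10 = p·5 + (1−p)·1 ⟹ 10 + (-8)p = 1 + 4p ⟹ p = 3/4.
Row indifferent between R1 and R2: q·9 + (1−q)·2 = q·6 + (1−q)·4 ⟹ 2 + 7q = 4 + 2q ⟹ q = 2/5.

p = 3/4, q = 2/5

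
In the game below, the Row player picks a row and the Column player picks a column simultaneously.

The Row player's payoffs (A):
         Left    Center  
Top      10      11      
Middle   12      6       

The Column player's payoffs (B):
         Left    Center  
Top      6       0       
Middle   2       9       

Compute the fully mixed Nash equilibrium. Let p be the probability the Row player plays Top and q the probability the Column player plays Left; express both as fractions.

p = 7/13, q = 5/7

In a mixed NE each player is indifferent between their pure strategies, so the opponent's mix sets the indifference.
The Column player indifferent between Left and Center: p·6 + (1−p)·2 = p·0 + (1−p)·9 ⟹ 2 + 4p = 9 + (-9)p ⟹ p = 7/13.
The Row player indifferent between Top and Middle: q·10 + (1−q)·11 = q·12 + (1−q)·6 ⟹ 11 + (-1)q = 6 + 6q ⟹ q = 5/7.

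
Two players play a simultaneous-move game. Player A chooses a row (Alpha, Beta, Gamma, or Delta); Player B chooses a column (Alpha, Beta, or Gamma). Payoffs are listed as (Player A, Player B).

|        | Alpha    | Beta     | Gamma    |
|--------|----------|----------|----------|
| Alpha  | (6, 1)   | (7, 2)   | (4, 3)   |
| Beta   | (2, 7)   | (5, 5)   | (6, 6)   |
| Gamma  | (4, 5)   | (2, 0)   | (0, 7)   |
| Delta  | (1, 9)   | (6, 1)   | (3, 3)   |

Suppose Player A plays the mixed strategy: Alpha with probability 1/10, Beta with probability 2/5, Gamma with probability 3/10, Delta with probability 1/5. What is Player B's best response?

Player B's best reply maximizes expected payoff against the mix.
Alpha: (1/10)·1 + (2/5)·7 + (3/10)·5 + (1/5)·9 = 31/5
Beta: (1/10)·2 + (2/5)·5 + (3/10)·0 + (1/5)·1 = 12/5
Gamma: (1/10)·3 + (2/5)·6 + (3/10)·7 + (1/5)·3 = 27/5
Highest expected payoff is 31/5, from Alpha.

Alpha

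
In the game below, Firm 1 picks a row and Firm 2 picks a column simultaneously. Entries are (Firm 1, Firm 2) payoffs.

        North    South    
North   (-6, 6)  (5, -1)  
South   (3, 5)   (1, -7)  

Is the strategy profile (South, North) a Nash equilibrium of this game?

Yes

Holding Firm 2 at North: Firm 1 gets 3 from South, versus -6 from North. No profitable deviation for Firm 1.
Holding Firm 1 at South: Firm 2 gets 5 from North, versus -7 from South. No profitable deviation for Firm 2 either.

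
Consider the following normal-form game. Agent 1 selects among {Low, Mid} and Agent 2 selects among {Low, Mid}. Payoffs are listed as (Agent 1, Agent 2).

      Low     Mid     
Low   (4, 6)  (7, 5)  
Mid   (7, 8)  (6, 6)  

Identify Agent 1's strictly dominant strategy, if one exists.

No strictly dominant strategy

A strategy is strictly dominant if it gives Agent 1 a strictly higher payoff than every other strategy, against every choice by the opponent.
Low is not dominant: against Low, Mid gives 7 > 4.
Mid is not dominant: against Mid, Low gives 7 > 6.
No single strategy is best against every opponent action.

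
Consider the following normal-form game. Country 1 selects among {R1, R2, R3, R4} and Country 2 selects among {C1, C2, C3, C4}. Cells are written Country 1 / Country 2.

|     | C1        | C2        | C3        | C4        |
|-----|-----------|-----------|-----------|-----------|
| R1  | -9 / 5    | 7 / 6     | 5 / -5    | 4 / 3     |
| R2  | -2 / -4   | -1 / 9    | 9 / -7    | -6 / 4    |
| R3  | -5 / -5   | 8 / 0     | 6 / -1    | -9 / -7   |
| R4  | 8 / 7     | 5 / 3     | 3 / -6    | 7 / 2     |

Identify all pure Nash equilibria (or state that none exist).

(R3, C2) and (R4, C1)

Check mutual best responses: a cell is a NE iff neither player can gain by unilaterally deviating.
Country 1's best responses — vs C1: R4 (payoff 8); vs C2: R3 (payoff 8); vs C3: R2 (payoff 9); vs C4: R4 (payoff 7).
Country 2's best responses — vs R1: C2 (payoff 6); vs R2: C2 (payoff 9); vs R3: C2 (payoff 0); vs R4: C1 (payoff 7).
Mutual best responses occur at (R3, C2) and (R4, C1); at each, neither player gains by switching.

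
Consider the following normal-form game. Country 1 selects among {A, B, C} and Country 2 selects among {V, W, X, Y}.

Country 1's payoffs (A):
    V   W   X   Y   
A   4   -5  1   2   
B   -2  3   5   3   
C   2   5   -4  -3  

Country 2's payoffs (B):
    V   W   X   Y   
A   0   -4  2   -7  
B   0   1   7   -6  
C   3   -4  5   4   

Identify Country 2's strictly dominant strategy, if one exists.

A strategy is strictly dominant if it gives Country 2 a strictly higher payoff than every other strategy, against every choice by the opponent.
X strictly dominates: vs A: 2 > each of {0, -4, -7}; vs B: 7 > each of {0, 1, -6}; vs C: 5 > each of {3, -4, 4}.

X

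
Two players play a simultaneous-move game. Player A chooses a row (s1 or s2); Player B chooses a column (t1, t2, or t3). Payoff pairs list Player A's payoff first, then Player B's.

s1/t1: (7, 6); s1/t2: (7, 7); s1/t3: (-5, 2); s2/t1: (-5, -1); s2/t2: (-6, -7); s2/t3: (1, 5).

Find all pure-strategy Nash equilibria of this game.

(s1, t2) and (s2, t3)

A profile is a Nash equilibrium when each player is best-responding to the other.
Player A's best responses — vs t1: s1 (payoff 7); vs t2: s1 (payoff 7); vs t3: s2 (payoff 1).
Player B's best responses — vs s1: t2 (payoff 7); vs s2: t3 (payoff 5).
Mutual best responses occur at (s1, t2) and (s2, t3); at each, neither player gains by switching.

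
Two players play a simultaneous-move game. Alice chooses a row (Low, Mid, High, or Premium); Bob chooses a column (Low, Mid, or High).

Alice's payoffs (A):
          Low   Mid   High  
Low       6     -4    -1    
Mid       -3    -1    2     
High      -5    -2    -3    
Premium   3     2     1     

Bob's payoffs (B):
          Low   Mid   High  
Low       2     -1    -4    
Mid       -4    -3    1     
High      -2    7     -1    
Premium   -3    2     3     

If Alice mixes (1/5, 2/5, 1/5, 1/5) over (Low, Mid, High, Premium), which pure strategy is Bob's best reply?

Mid

Compute Bob's expected payoff from each pure strategy against the given mix.
Low: (1/5)·2 + (2/5)·(-4) + (1/5)·(-2) + (1/5)·(-3) = -11/5
Mid: (1/5)·(-1) + (2/5)·(-3) + (1/5)·7 + (1/5)·2 = 2/5
High: (1/5)·(-4) + (2/5)·1 + (1/5)·(-1) + (1/5)·3 = 0
Highest expected payoff is 2/5, from Mid.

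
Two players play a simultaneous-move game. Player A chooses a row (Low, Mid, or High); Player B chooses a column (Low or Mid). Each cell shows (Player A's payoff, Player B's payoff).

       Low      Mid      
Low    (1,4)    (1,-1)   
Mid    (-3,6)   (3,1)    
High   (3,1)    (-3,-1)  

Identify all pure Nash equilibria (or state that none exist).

(High, Low)

Find each player's best response to every opponent strategy; NE are the intersections.
Player A's best responses — vs Low: High (payoff 3); vs Mid: Mid (payoff 3).
Player B's best responses — vs Low: Low (payoff 4); vs Mid: Low (payoff 6); vs High: Low (payoff 1).
The only mutual best response is (High, Low); neither player gains by switching there.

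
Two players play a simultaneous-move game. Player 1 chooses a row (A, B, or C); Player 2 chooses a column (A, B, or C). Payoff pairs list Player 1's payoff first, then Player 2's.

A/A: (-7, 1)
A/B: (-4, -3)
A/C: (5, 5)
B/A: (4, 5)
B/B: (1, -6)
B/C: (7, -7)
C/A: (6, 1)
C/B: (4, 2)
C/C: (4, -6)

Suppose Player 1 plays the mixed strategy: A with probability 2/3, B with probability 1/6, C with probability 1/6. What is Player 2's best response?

Compute Player 2's expected payoff from each pure strategy against the given mix.
A: (2/3)·1 + (1/6)·5 + (1/6)·1 = 5/3
B: (2/3)·(-3) + (1/6)·(-6) + (1/6)·2 = -8/3
C: (2/3)·5 + (1/6)·(-7) + (1/6)·(-6) = 7/6
Highest expected payoff is 5/3, from A.

A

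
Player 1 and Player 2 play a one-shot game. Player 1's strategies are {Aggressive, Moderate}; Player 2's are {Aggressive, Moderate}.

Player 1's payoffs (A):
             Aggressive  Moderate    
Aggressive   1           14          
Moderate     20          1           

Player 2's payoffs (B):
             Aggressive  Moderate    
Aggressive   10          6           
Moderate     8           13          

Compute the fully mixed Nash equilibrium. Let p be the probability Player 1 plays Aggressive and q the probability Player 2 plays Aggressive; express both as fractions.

In a mixed NE each player is indifferent between their pure strategies, so the opponent's mix sets the indifference.
Player 2 indifferent between Aggressive and Moderate: p·10 + (1−p)·8 = p·6 + (1−p)·13 ⟹ 8 + 2p = 13 + (-7)p ⟹ p = 5/9.
Player 1 indifferent between Aggressive and Moderate: q·1 + (1−q)·14 = q·20 + (1−q)·1 ⟹ 14 + (-13)q = 1 + 19q ⟹ q = 13/32.

p = 5/9, q = 13/32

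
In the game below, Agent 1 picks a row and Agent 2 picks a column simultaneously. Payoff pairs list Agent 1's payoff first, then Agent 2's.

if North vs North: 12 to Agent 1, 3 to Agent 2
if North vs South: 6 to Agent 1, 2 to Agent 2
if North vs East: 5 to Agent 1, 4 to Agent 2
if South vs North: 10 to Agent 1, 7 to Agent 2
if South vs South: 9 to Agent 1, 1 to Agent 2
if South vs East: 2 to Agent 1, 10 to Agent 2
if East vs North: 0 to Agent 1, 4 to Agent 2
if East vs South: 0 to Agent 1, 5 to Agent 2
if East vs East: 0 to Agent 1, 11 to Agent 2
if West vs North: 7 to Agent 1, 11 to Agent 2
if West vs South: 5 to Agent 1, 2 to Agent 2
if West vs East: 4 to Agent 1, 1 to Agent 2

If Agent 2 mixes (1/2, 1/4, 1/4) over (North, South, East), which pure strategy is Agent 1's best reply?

Compute Agent 1's expected payoff from each pure strategy against the given mix.
North: (1/2)·12 + (1/4)·6 + (1/4)·5 = 35/4
South: (1/2)·10 + (1/4)·9 + (1/4)·2 = 31/4
East: (1/2)·0 + (1/4)·0 + (1/4)·0 = 0
West: (1/2)·7 + (1/4)·5 + (1/4)·4 = 23/4
Highest expected payoff is 35/4, from North.

North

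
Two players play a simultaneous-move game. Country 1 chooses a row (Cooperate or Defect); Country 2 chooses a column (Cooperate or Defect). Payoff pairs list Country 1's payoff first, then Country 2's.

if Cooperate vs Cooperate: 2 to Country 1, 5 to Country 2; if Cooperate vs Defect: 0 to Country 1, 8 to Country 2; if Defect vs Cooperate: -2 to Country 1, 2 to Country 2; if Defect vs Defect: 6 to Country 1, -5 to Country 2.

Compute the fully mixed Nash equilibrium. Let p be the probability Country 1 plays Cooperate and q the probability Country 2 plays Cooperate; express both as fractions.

Each player's mixing probability is pinned down by making the *other* player indifferent.
Country 2 indifferent between Cooperate and Defect: p·5 + (1−p)·2 = p·8 + (1−p)·(-5) ⟹ 2 + 3p = (-5) + 13p ⟹ p = 7/10.
Country 1 indifferent between Cooperate and Defect: q·2 + (1−q)·0 = q·(-2) + (1−q)·6 ⟹ 0 + 2q = 6 + (-8)q ⟹ q = 3/5.

p = 7/10, q = 3/5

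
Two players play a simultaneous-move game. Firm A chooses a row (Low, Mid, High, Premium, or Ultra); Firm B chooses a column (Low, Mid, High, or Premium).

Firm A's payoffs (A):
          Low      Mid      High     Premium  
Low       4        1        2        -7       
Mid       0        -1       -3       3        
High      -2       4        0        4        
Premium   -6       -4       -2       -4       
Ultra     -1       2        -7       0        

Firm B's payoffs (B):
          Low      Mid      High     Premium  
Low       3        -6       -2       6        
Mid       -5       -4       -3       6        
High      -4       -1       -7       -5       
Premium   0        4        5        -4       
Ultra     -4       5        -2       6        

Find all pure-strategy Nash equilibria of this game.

A profile is a Nash equilibrium when each player is best-responding to the other.
Firm A's best responses — vs Low: Low (payoff 4); vs Mid: High (payoff 4); vs High: Low (payoff 2); vs Premium: High (payoff 4).
Firm B's best responses — vs Low: Premium (payoff 6); vs Mid: Premium (payoff 6); vs High: Mid (payoff -1); vs Premium: High (payoff 5); vs Ultra: Premium (payoff 6).
The only mutual best response is (High, Mid); neither player gains by switching there.

(High, Mid)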